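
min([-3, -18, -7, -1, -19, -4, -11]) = -19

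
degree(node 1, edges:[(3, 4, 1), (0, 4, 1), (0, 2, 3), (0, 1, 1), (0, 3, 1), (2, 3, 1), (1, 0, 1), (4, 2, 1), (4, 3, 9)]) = incident: (0,1), (1,0)
= 2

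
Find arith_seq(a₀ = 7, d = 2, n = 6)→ a_0 = 7 + 0*2 = 7
a_1 = 7 + 1*2 = 9
a_2 = 7 + 2*2 = 11
...
= [7, 9, 11, 13, 15, 17]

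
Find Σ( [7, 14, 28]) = 49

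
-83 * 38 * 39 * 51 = -6273306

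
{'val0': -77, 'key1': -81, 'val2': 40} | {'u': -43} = {'val0': -77, 'key1': -81, 'val2': 40, 'u': -43}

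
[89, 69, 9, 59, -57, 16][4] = -57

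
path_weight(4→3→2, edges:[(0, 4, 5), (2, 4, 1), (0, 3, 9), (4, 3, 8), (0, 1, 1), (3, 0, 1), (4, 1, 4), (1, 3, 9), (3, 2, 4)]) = 12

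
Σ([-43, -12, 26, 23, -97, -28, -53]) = -184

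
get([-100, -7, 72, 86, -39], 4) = -39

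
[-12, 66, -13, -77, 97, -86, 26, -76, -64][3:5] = [-77, 97]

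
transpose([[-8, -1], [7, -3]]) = [[-8, 7], [-1, -3]]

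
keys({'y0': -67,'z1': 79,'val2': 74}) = ['y0', 'z1', 'val2']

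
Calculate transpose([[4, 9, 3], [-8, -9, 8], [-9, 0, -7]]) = [[4, -8, -9], [9, -9, 0], [3, 8, -7]]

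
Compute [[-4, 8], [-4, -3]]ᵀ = [[-4, -4], [8, -3]]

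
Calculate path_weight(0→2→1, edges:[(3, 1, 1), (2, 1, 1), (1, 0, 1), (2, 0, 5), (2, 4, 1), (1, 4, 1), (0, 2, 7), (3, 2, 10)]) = 8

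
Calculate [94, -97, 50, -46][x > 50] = keep x where x > 50: 94✓, -97✗, 50✗, -46✗
= [94]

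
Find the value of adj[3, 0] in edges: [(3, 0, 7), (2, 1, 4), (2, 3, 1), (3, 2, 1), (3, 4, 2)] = 7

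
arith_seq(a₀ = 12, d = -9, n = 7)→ a_0 = 12 + 0*-9 = 12
a_1 = 12 + 1*-9 = 3
a_2 = 12 + 2*-9 = -6
...
= [12, 3, -6, -15, -24, -33, -42]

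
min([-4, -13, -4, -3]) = -13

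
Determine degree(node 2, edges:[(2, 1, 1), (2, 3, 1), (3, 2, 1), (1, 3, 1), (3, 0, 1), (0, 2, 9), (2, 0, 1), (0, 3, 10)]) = 5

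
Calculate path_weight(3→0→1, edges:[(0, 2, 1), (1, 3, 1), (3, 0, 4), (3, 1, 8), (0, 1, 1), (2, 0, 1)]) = 5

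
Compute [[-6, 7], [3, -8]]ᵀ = [[-6, 3], [7, -8]]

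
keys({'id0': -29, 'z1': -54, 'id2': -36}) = ['id0', 'z1', 'id2']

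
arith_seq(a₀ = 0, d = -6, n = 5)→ [0, -6, -12, -18, -24]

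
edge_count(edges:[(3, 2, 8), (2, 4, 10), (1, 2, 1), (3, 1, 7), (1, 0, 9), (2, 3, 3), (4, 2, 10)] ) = 7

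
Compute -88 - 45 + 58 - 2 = -77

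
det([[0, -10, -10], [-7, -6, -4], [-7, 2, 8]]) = (1)*(0)*det([[-6, -4], [2, 8]]) + (-1)*(-10)*det([[-7, -4], [-7, 8]]) + (1)*(-10)*det([[-7, -6], [-7, 2]])
= 0 + -840 + 560
= -280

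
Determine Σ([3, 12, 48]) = 3 + 12 + 48
= 63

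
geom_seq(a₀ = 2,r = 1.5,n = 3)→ [2.0, 3.0, 4.5]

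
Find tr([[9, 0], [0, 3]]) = diagonal: 9 + 3
= 12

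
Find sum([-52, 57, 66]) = (-52) + 57 + 66
= 71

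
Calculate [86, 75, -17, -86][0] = 86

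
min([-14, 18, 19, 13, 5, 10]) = -14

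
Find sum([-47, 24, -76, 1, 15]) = (-47) + 24 + (-76) + 1 + 15
= -83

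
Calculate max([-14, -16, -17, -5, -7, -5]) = -5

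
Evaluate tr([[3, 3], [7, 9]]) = 12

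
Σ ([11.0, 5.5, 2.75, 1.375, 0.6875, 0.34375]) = 21.65625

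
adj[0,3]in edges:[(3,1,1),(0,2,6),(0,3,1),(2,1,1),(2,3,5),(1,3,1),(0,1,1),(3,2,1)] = 1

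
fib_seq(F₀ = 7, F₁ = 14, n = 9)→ [7, 14, 21, 35, 56, 91, 147, 238, 385]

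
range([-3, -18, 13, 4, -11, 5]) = 31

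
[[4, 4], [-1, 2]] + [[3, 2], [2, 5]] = [[7, 6], [1, 7]]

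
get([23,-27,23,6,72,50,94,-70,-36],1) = -27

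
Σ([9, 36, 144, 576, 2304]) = 3069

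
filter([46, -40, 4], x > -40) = keep x where x > -40: 46✓, -40✗, 4✓
= [46, 4]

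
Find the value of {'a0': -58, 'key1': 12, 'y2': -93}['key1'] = 12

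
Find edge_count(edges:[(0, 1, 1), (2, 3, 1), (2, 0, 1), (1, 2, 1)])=4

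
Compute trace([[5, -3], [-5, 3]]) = diagonal: 5 + 3
= 8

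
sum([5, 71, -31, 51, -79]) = 5 + 71 + (-31) + 51 + (-79)
= 17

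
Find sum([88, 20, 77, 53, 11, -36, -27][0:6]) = 213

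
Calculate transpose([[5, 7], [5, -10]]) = [[5, 5], [7, -10]]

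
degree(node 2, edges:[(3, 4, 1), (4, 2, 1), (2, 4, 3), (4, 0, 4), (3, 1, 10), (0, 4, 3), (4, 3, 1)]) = 2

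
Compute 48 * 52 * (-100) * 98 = -24460800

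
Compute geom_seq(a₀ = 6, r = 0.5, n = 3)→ a_0 = 6*0.5^0 = 6.0
a_1 = 6*0.5^1 = 3.0
a_2 = 6*0.5^2 = 1.5
= [6.0, 3.0, 1.5]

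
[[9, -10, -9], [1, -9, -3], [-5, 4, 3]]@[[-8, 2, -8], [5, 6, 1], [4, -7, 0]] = [[-158, 21, -82], [-65, -31, -17], [72, -7, 44]]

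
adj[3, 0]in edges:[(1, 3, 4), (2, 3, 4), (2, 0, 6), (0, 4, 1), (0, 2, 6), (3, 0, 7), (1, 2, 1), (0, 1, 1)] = 7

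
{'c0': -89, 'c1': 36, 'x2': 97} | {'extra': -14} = {'c0': -89, 'c1': 36, 'x2': 97, 'extra': -14}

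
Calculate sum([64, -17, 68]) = 64 + (-17) + 68
= 115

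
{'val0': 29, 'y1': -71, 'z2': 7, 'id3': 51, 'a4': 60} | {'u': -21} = {'val0': 29, 'y1': -71, 'z2': 7, 'id3': 51, 'a4': 60, 'u': -21}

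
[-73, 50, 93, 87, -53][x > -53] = [50, 93, 87]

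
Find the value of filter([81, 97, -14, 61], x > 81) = keep x where x > 81: 81✗, 97✓, -14✗, 61✗
= [97]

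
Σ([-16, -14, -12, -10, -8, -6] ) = (-16) + (-14) + (-12) + (-10) + (-8) + (-6)
= -66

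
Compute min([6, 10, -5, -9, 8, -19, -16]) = -19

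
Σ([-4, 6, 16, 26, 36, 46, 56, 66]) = 248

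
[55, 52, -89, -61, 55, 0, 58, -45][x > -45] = keep x where x > -45: 55✓, 52✓, -89✗, -61✗, 55✓, 0✓, 58✓, -45✗
= [55, 52, 55, 0, 58]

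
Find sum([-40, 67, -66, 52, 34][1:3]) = slice → [67, -66]
67 + (-66)
= 1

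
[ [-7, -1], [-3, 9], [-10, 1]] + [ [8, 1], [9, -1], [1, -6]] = [[1, 0], [6, 8], [-9, -5]]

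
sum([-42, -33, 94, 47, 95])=(-42) + (-33) + 94 + 47 + 95
= 161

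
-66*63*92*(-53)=20274408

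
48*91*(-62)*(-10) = 2708160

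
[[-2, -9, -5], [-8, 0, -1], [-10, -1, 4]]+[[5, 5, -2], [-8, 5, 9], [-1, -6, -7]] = [[3, -4, -7], [-16, 5, 8], [-11, -7, -3]]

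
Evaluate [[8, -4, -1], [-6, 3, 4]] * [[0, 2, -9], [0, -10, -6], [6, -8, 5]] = [[-6, 64, -53], [24, -74, 56]]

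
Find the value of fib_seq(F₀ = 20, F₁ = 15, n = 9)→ F_2 = F_1 + F_0 = 35
F_3 = F_2 + F_1 = 50
F_4 = F_3 + F_2 = 85
...
= [20, 15, 35, 50, 85, 135, 220, 355, 575]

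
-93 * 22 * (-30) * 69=4235220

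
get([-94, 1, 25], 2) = 25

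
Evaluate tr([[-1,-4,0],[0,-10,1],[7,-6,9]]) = -2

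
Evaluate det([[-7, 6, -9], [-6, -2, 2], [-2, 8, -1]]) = (1)*(-7)*det([[-2, 2], [8, -1]]) + (-1)*(6)*det([[-6, 2], [-2, -1]]) + (1)*(-9)*det([[-6, -2], [-2, 8]])
= 98 + -60 + 468
= 506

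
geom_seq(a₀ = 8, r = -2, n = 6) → a_0 = 8*(-2)^0 = 8
a_1 = 8*(-2)^1 = -16
a_2 = 8*(-2)^2 = 32
...
= [8, -16, 32, -64, 128, -256]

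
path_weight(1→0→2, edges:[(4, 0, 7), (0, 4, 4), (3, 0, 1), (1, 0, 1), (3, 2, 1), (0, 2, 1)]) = 2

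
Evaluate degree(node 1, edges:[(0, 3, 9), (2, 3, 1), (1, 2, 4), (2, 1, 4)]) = 2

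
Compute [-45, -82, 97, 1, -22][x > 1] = [97]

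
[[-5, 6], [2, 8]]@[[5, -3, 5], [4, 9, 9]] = [[-1, 69, 29], [42, 66, 82]]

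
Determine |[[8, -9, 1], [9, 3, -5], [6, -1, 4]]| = 623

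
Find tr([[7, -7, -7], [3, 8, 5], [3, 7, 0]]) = 15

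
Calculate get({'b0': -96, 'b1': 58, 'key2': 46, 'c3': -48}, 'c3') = -48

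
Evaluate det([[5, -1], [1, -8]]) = (5)*(-8) - (-1)*(1)
= -39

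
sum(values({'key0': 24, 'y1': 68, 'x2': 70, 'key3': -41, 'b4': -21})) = 100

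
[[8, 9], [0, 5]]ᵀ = [[8, 0], [9, 5]]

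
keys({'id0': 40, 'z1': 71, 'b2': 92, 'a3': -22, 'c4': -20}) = ['id0', 'z1', 'b2', 'a3', 'c4']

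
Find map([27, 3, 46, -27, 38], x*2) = [54, 6, 92, -54, 76]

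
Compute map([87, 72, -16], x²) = [7569, 5184, 256]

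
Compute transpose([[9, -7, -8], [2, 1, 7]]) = [[9, 2], [-7, 1], [-8, 7]]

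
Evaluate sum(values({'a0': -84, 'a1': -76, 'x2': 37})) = (-84) + (-76) + 37
= -123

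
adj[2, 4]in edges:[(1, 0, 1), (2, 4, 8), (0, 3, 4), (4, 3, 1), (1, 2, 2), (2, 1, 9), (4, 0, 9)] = 8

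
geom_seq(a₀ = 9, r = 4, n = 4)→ a_0 = 9*4^0 = 9
a_1 = 9*4^1 = 36
a_2 = 9*4^2 = 144
...
= [9, 36, 144, 576]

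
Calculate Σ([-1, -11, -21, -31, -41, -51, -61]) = (-1) + (-11) + (-21) + (-31) + (-41) + (-51) + (-61)
= -217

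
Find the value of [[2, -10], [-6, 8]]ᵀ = [[2, -6], [-10, 8]]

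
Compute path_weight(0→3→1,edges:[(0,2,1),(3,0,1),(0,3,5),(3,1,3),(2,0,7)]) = 8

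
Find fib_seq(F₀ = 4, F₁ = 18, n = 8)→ F_2 = F_1 + F_0 = 22
F_3 = F_2 + F_1 = 40
F_4 = F_3 + F_2 = 62
...
= [4, 18, 22, 40, 62, 102, 164, 266]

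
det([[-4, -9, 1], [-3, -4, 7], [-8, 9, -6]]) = (1)*(-4)*det([[-4, 7], [9, -6]]) + (-1)*(-9)*det([[-3, 7], [-8, -6]]) + (1)*(1)*det([[-3, -4], [-8, 9]])
= 156 + 666 + -59
= 763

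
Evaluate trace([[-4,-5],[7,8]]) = 4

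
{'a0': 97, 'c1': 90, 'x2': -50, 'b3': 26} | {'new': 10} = {'a0': 97, 'c1': 90, 'x2': -50, 'b3': 26, 'new': 10}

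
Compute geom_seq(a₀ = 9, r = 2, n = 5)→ [9, 18, 36, 72, 144]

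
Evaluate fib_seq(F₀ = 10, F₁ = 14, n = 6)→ F_2 = F_1 + F_0 = 24
F_3 = F_2 + F_1 = 38
F_4 = F_3 + F_2 = 62
...
= [10, 14, 24, 38, 62, 100]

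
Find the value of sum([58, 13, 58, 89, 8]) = 58 + 13 + 58 + 89 + 8
= 226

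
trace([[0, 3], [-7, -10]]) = -10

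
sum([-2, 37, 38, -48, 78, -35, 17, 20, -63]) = (-2) + 37 + 38 + (-48) + 78 + (-35) + 17 + 20 + (-63)
= 42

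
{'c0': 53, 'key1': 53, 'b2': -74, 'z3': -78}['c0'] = 53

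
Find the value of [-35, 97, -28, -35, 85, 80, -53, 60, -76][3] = -35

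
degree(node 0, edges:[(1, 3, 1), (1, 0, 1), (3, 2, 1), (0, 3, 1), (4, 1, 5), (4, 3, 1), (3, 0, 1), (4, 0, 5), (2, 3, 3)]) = incident: (1,0), (0,3), (3,0), (4,0)
= 4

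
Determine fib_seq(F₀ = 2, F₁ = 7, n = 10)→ [2, 7, 9, 16, 25, 41, 66, 107, 173, 280]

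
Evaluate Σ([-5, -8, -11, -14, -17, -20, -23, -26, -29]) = -153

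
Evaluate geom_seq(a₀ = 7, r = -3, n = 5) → [7, -21, 63, -189, 567]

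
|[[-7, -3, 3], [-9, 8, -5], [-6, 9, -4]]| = -172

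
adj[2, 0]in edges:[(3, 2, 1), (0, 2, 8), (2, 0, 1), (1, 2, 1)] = 1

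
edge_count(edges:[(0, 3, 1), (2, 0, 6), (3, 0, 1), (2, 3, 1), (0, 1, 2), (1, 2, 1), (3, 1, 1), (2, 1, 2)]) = 8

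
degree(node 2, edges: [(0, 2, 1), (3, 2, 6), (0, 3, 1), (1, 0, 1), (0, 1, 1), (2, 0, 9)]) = incident: (0,2), (3,2), (2,0)
= 3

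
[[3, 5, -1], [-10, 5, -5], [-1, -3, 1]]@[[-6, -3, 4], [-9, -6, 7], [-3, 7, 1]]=[[-60, -46, 46], [30, -35, -10], [30, 28, -24]]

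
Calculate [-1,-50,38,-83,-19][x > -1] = keep x where x > -1: -1✗, -50✗, 38✓, -83✗, -19✗
= [38]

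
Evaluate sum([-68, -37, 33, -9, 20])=-61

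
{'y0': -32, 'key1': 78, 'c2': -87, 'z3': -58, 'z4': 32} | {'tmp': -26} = {'y0': -32, 'key1': 78, 'c2': -87, 'z3': -58, 'z4': 32, 'tmp': -26}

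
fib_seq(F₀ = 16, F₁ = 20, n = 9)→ F_2 = F_1 + F_0 = 36
F_3 = F_2 + F_1 = 56
F_4 = F_3 + F_2 = 92
...
= [16, 20, 36, 56, 92, 148, 240, 388, 628]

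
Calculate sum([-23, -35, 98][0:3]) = slice → [-23, -35, 98]
(-23) + (-35) + 98
= 40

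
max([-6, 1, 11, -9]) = 11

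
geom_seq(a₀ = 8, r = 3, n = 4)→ [8, 24, 72, 216]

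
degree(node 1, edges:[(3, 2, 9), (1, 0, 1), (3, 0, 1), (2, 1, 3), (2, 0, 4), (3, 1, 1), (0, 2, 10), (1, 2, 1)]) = 4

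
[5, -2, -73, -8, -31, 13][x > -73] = [5, -2, -8, -31, 13]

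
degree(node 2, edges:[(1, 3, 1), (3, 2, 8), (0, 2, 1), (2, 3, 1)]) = 3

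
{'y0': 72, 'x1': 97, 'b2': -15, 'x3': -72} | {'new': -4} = {'y0': 72, 'x1': 97, 'b2': -15, 'x3': -72, 'new': -4}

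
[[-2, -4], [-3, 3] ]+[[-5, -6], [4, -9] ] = [[-7, -10], [1, -6]]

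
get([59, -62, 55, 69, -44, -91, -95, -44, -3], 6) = -95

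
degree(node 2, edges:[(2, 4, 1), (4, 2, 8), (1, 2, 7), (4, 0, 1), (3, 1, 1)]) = incident: (2,4), (4,2), (1,2)
= 3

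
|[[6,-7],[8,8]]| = 104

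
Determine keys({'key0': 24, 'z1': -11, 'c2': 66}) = ['key0', 'z1', 'c2']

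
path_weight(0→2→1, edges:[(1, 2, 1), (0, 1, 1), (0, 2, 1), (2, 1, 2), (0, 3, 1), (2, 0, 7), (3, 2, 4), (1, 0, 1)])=w(0→2)=1 + w(2→1)=2
= 3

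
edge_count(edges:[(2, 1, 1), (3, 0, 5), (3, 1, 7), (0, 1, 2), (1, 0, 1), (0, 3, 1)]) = 6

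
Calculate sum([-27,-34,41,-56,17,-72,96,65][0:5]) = slice → [-27, -34, 41, -56, 17]
(-27) + (-34) + 41 + (-56) + 17
= -59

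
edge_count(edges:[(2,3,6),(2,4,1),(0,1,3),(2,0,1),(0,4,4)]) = 5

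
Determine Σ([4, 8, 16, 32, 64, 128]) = 252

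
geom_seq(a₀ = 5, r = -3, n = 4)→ a_0 = 5*(-3)^0 = 5
a_1 = 5*(-3)^1 = -15
a_2 = 5*(-3)^2 = 45
...
= [5, -15, 45, -135]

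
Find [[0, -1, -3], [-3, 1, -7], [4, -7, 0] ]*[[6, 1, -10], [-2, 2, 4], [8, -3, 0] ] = [[-22, 7, -4], [-76, 20, 34], [38, -10, -68]]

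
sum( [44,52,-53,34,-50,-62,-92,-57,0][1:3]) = slice → [52, -53]
52 + (-53)
= -1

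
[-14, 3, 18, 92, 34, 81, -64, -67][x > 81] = keep x where x > 81: -14✗, 3✗, 18✗, 92✓, 34✗, 81✗, -64✗, -67✗
= [92]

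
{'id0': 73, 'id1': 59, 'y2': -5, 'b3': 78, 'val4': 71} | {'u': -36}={'id0': 73, 'id1': 59, 'y2': -5, 'b3': 78, 'val4': 71, 'u': -36}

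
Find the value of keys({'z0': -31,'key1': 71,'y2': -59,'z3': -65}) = ['z0', 'key1', 'y2', 'z3']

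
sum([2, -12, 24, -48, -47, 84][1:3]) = 12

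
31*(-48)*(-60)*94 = 8392320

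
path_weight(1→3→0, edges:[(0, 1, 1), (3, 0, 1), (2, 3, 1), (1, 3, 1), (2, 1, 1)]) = w(1→3)=1 + w(3→0)=1
= 2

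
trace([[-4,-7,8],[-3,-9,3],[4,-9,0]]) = -13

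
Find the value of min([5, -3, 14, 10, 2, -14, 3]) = -14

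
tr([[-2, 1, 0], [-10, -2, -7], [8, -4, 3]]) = diagonal: (-2) + (-2) + 3
= -1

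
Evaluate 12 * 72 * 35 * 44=1330560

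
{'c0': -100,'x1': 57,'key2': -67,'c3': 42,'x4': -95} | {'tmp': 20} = {'c0': -100, 'x1': 57, 'key2': -67, 'c3': 42, 'x4': -95, 'tmp': 20}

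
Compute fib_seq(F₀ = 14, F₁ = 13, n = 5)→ [14, 13, 27, 40, 67]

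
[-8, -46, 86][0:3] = [-8, -46, 86]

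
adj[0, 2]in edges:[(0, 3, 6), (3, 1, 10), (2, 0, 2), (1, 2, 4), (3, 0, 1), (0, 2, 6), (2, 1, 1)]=6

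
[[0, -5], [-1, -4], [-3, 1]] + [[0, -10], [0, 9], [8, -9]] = [[0, -15], [-1, 5], [5, -8]]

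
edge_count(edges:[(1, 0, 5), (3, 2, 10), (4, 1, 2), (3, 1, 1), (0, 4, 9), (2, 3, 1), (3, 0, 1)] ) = 7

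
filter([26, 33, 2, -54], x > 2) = keep x where x > 2: 26✓, 33✓, 2✗, -54✗
= [26, 33]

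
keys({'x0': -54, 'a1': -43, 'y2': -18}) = ['x0', 'a1', 'y2']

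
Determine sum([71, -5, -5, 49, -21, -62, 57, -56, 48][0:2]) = 66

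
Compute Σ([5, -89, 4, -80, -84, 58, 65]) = 5 + (-89) + 4 + (-80) + (-84) + 58 + 65
= -121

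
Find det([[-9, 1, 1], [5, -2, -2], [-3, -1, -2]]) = -13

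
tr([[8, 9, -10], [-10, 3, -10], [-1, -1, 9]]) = diagonal: 8 + 3 + 9
= 20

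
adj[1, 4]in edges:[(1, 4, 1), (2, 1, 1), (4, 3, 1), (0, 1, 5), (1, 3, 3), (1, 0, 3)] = 1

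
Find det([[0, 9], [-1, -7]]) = (0)*(-7) - (9)*(-1)
= 9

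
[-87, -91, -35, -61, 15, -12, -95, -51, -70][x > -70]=[-35, -61, 15, -12, -51]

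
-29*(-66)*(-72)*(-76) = 10473408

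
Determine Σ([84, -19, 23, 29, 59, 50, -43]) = 84 + (-19) + 23 + 29 + 59 + 50 + (-43)
= 183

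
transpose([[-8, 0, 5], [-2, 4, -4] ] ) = [[-8, -2], [0, 4], [5, -4]]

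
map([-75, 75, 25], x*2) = -75*2=-150, 75*2=150, 25*2=50
= [-150, 150, 50]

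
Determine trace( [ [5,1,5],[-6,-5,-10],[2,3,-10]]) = diagonal: 5 + (-5) + (-10)
= -10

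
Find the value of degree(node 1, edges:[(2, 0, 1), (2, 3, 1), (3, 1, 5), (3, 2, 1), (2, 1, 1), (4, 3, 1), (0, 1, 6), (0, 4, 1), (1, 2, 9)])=4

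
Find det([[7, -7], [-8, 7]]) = -7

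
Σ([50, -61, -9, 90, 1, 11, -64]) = 18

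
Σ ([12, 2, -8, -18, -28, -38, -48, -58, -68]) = -252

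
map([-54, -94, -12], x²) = (-54)²=2916, (-94)²=8836, (-12)²=144
= [2916, 8836, 144]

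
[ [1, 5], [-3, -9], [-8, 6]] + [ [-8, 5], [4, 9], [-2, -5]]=[[-7, 10], [1, 0], [-10, 1]]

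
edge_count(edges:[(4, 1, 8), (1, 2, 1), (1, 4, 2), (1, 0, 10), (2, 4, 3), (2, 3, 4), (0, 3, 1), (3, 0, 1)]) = 8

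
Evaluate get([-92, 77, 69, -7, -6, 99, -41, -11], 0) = -92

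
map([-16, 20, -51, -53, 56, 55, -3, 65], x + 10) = [-6, 30, -41, -43, 66, 65, 7, 75]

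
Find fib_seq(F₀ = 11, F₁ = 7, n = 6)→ F_2 = F_1 + F_0 = 18
F_3 = F_2 + F_1 = 25
F_4 = F_3 + F_2 = 43
...
= [11, 7, 18, 25, 43, 68]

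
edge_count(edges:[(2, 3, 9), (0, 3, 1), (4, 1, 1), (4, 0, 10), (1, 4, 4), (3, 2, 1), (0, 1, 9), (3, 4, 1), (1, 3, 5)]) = 9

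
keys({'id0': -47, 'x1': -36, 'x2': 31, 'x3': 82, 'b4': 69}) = ['id0', 'x1', 'x2', 'x3', 'b4']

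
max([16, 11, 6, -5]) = 16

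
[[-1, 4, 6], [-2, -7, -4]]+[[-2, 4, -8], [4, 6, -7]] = [[-3, 8, -2], [2, -1, -11]]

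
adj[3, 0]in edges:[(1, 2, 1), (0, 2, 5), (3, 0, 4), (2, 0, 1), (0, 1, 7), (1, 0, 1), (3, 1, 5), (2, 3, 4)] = 4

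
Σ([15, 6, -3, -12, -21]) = -15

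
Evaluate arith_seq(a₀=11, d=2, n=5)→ a_0 = 11 + 0*2 = 11
a_1 = 11 + 1*2 = 13
a_2 = 11 + 2*2 = 15
...
= [11, 13, 15, 17, 19]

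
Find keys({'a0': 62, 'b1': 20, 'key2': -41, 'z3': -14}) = ['a0', 'b1', 'key2', 'z3']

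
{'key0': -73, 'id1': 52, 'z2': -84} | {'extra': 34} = {'key0': -73, 'id1': 52, 'z2': -84, 'extra': 34}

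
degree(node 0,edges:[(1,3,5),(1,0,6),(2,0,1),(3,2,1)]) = incident: (1,0), (2,0)
= 2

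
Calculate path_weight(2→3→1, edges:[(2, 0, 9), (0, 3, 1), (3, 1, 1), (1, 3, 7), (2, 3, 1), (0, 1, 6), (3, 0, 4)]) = 2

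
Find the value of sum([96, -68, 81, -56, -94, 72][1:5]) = -137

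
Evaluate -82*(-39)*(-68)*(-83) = 18049512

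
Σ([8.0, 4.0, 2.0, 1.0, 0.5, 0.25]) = 15.75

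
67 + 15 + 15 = 97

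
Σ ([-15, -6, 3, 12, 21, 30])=45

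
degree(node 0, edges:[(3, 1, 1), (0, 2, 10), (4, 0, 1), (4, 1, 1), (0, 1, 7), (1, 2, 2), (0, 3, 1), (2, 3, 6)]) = incident: (0,2), (4,0), (0,1), (0,3)
= 4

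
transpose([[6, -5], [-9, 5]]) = [[6, -9], [-5, 5]]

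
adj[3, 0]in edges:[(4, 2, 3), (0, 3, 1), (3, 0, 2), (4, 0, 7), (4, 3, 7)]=2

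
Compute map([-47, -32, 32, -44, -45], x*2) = [-94, -64, 64, -88, -90]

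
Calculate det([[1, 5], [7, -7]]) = (1)*(-7) - (5)*(7)
= -42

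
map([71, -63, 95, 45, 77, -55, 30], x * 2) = 71*2=142, -63*2=-126, 95*2=190, 45*2=90, 77*2=154, -55*2=-110, 30*2=60
= [142, -126, 190, 90, 154, -110, 60]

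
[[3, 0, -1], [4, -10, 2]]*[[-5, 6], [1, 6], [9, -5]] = C[0][0] = (3)*(-5) + (0)*(1) + (-1)*(9) = -24
C[0][1] = (3)*(6) + (0)*(6) + (-1)*(-5) = 23
C[1][0] = (4)*(-5) + (-10)*(1) + (2)*(9) = -12
C[1][1] = (4)*(6) + (-10)*(6) + (2)*(-5) = -46
= [[-24, 23], [-12, -46]]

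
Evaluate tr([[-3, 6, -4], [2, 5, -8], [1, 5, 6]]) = diagonal: (-3) + 5 + 6
= 8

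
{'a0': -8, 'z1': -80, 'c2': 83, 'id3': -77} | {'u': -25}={'a0': -8, 'z1': -80, 'c2': 83, 'id3': -77, 'u': -25}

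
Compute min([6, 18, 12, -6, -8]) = -8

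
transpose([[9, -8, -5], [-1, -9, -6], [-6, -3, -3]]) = [[9, -1, -6], [-8, -9, -3], [-5, -6, -3]]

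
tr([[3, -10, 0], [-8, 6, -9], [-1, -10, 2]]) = 11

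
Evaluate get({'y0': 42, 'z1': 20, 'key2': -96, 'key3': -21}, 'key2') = -96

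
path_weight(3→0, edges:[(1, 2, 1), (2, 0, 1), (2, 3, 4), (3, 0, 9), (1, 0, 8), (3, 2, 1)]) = 9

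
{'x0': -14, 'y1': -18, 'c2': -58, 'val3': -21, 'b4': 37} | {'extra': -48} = {'x0': -14, 'y1': -18, 'c2': -58, 'val3': -21, 'b4': 37, 'extra': -48}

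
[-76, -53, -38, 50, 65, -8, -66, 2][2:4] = [-38, 50]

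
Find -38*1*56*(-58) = 123424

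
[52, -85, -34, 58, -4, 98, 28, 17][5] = 98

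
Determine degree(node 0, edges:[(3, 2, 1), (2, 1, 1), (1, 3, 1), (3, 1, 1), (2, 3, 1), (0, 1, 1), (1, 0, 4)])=2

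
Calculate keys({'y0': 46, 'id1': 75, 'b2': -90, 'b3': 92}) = ['y0', 'id1', 'b2', 'b3']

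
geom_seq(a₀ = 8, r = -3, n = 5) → a_0 = 8*(-3)^0 = 8
a_1 = 8*(-3)^1 = -24
a_2 = 8*(-3)^2 = 72
...
= [8, -24, 72, -216, 648]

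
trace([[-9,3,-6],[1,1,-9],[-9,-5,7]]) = -1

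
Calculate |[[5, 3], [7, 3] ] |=(5)*(3) - (3)*(7)
= -6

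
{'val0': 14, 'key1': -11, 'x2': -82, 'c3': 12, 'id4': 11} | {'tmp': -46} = {'val0': 14, 'key1': -11, 'x2': -82, 'c3': 12, 'id4': 11, 'tmp': -46}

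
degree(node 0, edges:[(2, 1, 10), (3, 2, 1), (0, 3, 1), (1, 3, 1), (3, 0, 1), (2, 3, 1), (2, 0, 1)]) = incident: (0,3), (3,0), (2,0)
= 3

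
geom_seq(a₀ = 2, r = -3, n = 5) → [2, -6, 18, -54, 162]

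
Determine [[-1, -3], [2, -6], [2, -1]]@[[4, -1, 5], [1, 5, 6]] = [[-7, -14, -23], [2, -32, -26], [7, -7, 4]]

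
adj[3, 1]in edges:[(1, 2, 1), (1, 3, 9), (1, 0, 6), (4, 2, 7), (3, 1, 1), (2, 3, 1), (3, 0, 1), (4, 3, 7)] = 1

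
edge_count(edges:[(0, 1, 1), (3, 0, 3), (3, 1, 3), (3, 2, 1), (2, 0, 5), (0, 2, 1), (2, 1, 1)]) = 7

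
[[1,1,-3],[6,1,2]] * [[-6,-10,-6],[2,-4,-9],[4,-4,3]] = C[0][0] = (1)*(-6) + (1)*(2) + (-3)*(4) = -16
C[0][1] = (1)*(-10) + (1)*(-4) + (-3)*(-4) = -2
C[0][2] = (1)*(-6) + (1)*(-9) + (-3)*(3) = -24
C[1][0] = (6)*(-6) + (1)*(2) + (2)*(4) = -26
C[1][1] = (6)*(-10) + (1)*(-4) + (2)*(-4) = -72
C[1][2] = (6)*(-6) + (1)*(-9) + (2)*(3) = -39
= [[-16, -2, -24], [-26, -72, -39]]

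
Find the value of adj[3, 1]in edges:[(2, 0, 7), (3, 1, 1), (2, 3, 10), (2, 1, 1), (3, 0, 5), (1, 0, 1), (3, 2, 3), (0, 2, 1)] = 1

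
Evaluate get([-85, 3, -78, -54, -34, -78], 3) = -54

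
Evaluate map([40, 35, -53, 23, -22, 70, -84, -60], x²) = (40)²=1600, (35)²=1225, (-53)²=2809, (23)²=529, (-22)²=484, (70)²=4900, (-84)²=7056, (-60)²=3600
= [1600, 1225, 2809, 529, 484, 4900, 7056, 3600]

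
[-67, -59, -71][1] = -59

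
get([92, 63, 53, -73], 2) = 53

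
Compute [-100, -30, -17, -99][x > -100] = [-30, -17, -99]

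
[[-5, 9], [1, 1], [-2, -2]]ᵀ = [[-5, 1, -2], [9, 1, -2]]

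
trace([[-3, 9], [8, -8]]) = diagonal: (-3) + (-8)
= -11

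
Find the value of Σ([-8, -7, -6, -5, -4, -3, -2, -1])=-36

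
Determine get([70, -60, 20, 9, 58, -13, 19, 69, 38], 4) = 58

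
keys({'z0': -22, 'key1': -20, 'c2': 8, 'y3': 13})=['z0', 'key1', 'c2', 'y3']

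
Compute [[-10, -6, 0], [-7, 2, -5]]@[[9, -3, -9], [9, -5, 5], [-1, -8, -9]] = C[0][0] = (-10)*(9) + (-6)*(9) + (0)*(-1) = -144
C[0][1] = (-10)*(-3) + (-6)*(-5) + (0)*(-8) = 60
C[0][2] = (-10)*(-9) + (-6)*(5) + (0)*(-9) = 60
C[1][0] = (-7)*(9) + (2)*(9) + (-5)*(-1) = -40
C[1][1] = (-7)*(-3) + (2)*(-5) + (-5)*(-8) = 51
C[1][2] = (-7)*(-9) + (2)*(5) + (-5)*(-9) = 118
= [[-144, 60, 60], [-40, 51, 118]]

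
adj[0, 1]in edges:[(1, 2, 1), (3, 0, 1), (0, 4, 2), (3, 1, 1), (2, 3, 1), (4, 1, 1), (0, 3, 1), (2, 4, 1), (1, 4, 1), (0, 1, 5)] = 5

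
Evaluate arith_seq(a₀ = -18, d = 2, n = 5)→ [-18, -16, -14, -12, -10]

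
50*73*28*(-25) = -2555000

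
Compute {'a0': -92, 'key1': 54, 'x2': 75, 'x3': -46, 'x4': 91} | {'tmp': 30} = {'a0': -92, 'key1': 54, 'x2': 75, 'x3': -46, 'x4': 91, 'tmp': 30}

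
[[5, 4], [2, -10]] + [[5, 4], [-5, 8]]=[[10, 8], [-3, -2]]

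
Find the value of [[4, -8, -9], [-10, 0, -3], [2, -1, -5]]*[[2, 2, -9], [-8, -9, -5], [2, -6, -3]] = [[54, 134, 31], [-26, -2, 99], [2, 43, 2]]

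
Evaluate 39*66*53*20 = 2728440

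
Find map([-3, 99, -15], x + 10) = [7, 109, -5]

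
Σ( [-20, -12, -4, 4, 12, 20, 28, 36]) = 64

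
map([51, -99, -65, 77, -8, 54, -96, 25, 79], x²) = (51)²=2601, (-99)²=9801, (-65)²=4225, (77)²=5929, (-8)²=64, (54)²=2916, (-96)²=9216, (25)²=625, (79)²=6241
= [2601, 9801, 4225, 5929, 64, 2916, 9216, 625, 6241]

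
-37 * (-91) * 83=279461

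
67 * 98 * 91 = 597506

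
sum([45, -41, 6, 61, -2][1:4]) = slice → [-41, 6, 61]
(-41) + 6 + 61
= 26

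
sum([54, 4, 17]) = 54 + 4 + 17
= 75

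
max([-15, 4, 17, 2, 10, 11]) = 17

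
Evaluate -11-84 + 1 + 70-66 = -90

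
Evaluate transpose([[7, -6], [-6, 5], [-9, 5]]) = [[7, -6, -9], [-6, 5, 5]]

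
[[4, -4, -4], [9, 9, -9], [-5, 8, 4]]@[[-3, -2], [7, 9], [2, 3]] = [[-48, -56], [18, 36], [79, 94]]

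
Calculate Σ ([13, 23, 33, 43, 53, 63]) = 13 + 23 + 33 + 43 + 53 + 63
= 228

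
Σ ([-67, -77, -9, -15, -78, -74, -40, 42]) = (-67) + (-77) + (-9) + (-15) + (-78) + (-74) + (-40) + 42
= -318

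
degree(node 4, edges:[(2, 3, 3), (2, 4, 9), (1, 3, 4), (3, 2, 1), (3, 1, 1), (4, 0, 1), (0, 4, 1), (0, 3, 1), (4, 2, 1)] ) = 4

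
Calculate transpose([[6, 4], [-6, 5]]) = [[6, -6], [4, 5]]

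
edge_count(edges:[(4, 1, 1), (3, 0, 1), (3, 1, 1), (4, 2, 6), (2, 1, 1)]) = 5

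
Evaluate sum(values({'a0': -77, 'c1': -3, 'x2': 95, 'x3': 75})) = (-77) + (-3) + 95 + 75
= 90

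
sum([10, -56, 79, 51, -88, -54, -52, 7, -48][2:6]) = -12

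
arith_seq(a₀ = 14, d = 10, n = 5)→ [14, 24, 34, 44, 54]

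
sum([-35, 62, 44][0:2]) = slice → [-35, 62]
(-35) + 62
= 27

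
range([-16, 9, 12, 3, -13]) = 28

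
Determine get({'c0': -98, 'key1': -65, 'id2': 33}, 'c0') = -98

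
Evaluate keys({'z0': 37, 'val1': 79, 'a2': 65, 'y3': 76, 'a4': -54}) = ['z0', 'val1', 'a2', 'y3', 'a4']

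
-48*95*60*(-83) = 22708800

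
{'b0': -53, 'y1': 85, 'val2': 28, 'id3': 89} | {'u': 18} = {'b0': -53, 'y1': 85, 'val2': 28, 'id3': 89, 'u': 18}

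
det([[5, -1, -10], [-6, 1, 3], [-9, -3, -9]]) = -189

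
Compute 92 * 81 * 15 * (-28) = -3129840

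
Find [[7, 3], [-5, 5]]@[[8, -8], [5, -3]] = C[0][0] = (7)*(8) + (3)*(5) = 71
C[0][1] = (7)*(-8) + (3)*(-3) = -65
C[1][0] = (-5)*(8) + (5)*(5) = -15
C[1][1] = (-5)*(-8) + (5)*(-3) = 25
= [[71, -65], [-15, 25]]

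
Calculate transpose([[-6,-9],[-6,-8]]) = [[-6, -6], [-9, -8]]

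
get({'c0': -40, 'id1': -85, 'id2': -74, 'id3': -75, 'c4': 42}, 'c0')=-40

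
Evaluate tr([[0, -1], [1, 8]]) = diagonal: 0 + 8
= 8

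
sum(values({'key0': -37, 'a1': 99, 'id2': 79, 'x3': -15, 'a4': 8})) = 134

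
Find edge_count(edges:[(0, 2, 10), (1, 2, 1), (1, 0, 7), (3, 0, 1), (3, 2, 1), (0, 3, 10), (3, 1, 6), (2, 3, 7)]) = 8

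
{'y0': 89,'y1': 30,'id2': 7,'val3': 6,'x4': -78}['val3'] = 6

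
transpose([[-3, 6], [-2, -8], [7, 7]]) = [[-3, -2, 7], [6, -8, 7]]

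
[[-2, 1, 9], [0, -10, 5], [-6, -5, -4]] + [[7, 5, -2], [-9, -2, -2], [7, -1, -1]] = [[5, 6, 7], [-9, -12, 3], [1, -6, -5]]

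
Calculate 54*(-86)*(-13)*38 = 2294136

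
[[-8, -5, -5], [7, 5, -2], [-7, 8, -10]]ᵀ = [[-8, 7, -7], [-5, 5, 8], [-5, -2, -10]]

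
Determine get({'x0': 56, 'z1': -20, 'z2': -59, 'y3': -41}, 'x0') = 56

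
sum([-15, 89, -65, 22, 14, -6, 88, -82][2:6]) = slice → [-65, 22, 14, -6]
(-65) + 22 + 14 + (-6)
= -35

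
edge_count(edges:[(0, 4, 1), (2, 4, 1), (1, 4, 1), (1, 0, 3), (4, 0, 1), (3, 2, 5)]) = 6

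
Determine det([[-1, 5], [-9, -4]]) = (-1)*(-4) - (5)*(-9)
= 49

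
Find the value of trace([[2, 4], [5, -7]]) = -5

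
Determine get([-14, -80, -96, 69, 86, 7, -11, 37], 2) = -96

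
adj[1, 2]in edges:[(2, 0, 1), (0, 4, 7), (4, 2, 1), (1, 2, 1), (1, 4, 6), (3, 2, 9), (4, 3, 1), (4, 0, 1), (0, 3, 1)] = 1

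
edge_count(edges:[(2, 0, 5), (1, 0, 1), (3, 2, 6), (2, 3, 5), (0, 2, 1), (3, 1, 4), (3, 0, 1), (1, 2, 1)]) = 8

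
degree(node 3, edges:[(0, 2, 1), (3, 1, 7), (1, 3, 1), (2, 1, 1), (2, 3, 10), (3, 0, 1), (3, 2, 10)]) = incident: (3,1), (1,3), (2,3), (3,0), (3,2)
= 5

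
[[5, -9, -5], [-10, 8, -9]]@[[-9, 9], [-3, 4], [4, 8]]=[[-38, -31], [30, -130]]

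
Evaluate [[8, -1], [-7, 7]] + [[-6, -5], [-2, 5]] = [[2, -6], [-9, 12]]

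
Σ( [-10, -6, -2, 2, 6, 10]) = (-10) + (-6) + (-2) + 2 + 6 + 10
= 0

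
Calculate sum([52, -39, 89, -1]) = 52 + (-39) + 89 + (-1)
= 101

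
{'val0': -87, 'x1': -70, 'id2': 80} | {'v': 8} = {'val0': -87, 'x1': -70, 'id2': 80, 'v': 8}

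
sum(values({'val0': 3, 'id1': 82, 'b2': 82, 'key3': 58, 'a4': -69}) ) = 156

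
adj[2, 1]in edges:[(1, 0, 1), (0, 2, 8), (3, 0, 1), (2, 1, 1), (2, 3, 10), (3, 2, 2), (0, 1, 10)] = 1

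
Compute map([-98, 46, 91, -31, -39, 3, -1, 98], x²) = (-98)²=9604, (46)²=2116, (91)²=8281, (-31)²=961, (-39)²=1521, (3)²=9, (-1)²=1, (98)²=9604
= [9604, 2116, 8281, 961, 1521, 9, 1, 9604]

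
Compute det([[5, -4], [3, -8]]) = -28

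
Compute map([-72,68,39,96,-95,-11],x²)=(-72)²=5184, (68)²=4624, (39)²=1521, (96)²=9216, (-95)²=9025, (-11)²=121
= [5184, 4624, 1521, 9216, 9025, 121]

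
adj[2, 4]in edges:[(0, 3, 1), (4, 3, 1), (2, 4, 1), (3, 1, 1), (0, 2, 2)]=1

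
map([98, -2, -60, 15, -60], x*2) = [196, -4, -120, 30, -120]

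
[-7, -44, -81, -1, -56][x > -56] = [-7, -44, -1]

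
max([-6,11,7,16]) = 16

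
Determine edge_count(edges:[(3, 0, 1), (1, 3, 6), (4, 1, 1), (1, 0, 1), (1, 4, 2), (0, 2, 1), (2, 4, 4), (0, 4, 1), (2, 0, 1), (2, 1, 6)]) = 10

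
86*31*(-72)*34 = -6526368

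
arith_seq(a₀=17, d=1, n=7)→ [17, 18, 19, 20, 21, 22, 23]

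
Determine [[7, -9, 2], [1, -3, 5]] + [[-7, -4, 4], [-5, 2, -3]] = [[0, -13, 6], [-4, -1, 2]]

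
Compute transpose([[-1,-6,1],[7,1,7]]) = [[-1, 7], [-6, 1], [1, 7]]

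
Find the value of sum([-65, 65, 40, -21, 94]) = 113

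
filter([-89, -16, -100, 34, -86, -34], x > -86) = [-16, 34, -34]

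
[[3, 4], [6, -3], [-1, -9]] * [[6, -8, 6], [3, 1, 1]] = [[30, -20, 22], [27, -51, 33], [-33, -1, -15]]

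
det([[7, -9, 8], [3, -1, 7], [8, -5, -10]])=(1)*(7)*det([[-1, 7], [-5, -10]]) + (-1)*(-9)*det([[3, 7], [8, -10]]) + (1)*(8)*det([[3, -1], [8, -5]])
= 315 + -774 + -56
= -515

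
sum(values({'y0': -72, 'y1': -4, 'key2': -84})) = -160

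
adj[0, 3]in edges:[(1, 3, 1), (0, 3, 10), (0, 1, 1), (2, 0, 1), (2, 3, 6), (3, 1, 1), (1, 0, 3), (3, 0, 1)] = 10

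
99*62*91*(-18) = -10054044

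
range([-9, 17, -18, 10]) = 35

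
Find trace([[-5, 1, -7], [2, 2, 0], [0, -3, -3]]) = diagonal: (-5) + 2 + (-3)
= -6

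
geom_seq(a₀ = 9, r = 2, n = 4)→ a_0 = 9*2^0 = 9
a_1 = 9*2^1 = 18
a_2 = 9*2^2 = 36
...
= [9, 18, 36, 72]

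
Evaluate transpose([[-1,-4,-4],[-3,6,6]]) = [[-1, -3], [-4, 6], [-4, 6]]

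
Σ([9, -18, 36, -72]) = 9 + -18 + 36 + -72
= -45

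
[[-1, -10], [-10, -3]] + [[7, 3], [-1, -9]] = [[6, -7], [-11, -12]]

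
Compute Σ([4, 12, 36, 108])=160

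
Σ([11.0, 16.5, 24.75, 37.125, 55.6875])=11.0 + 16.5 + 24.75 + 37.125 + 55.6875
= 145.0625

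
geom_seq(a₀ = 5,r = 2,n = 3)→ [5, 10, 20]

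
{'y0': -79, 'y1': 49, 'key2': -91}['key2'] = -91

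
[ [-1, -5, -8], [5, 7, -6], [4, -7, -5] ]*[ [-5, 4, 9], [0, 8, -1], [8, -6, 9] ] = [[-59, 4, -76], [-73, 112, -16], [-60, -10, -2]]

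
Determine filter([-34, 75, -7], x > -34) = [75, -7]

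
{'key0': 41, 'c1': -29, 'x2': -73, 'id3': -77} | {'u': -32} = {'key0': 41, 'c1': -29, 'x2': -73, 'id3': -77, 'u': -32}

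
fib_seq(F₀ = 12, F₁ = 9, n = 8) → [12, 9, 21, 30, 51, 81, 132, 213]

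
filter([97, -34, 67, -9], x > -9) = keep x where x > -9: 97✓, -34✗, 67✓, -9✗
= [97, 67]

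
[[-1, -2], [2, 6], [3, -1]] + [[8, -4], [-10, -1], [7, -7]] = [[7, -6], [-8, 5], [10, -8]]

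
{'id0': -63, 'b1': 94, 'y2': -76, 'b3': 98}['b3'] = 98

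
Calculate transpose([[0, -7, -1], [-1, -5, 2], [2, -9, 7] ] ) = [[0, -1, 2], [-7, -5, -9], [-1, 2, 7]]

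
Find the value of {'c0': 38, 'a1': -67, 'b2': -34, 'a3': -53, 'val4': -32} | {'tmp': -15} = {'c0': 38, 'a1': -67, 'b2': -34, 'a3': -53, 'val4': -32, 'tmp': -15}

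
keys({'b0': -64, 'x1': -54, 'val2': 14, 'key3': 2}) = ['b0', 'x1', 'val2', 'key3']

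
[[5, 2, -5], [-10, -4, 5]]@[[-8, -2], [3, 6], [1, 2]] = [[-39, -8], [73, 6]]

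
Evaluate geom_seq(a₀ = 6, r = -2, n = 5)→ [6, -12, 24, -48, 96]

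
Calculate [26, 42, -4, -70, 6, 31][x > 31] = [42]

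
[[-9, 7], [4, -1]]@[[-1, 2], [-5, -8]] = C[0][0] = (-9)*(-1) + (7)*(-5) = -26
C[0][1] = (-9)*(2) + (7)*(-8) = -74
C[1][0] = (4)*(-1) + (-1)*(-5) = 1
C[1][1] = (4)*(2) + (-1)*(-8) = 16
= [[-26, -74], [1, 16]]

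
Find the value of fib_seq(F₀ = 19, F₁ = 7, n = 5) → F_2 = F_1 + F_0 = 26
F_3 = F_2 + F_1 = 33
F_4 = F_3 + F_2 = 59
= [19, 7, 26, 33, 59]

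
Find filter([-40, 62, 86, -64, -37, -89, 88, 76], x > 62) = keep x where x > 62: -40✗, 62✗, 86✓, -64✗, -37✗, -89✗, 88✓, 76✓
= [86, 88, 76]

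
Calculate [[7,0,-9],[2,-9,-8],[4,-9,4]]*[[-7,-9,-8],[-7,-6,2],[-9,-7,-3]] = [[32, 0, -29], [121, 92, -10], [-1, -10, -62]]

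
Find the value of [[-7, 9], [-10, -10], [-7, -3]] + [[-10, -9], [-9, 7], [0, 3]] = [[-17, 0], [-19, -3], [-7, 0]]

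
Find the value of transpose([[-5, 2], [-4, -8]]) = [[-5, -4], [2, -8]]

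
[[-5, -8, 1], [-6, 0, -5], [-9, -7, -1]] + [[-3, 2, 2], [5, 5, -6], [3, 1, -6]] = [[-8, -6, 3], [-1, 5, -11], [-6, -6, -7]]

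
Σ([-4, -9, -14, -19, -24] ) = (-4) + (-9) + (-14) + (-19) + (-24)
= -70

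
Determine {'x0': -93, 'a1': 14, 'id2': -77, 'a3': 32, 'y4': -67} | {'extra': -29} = {'x0': -93, 'a1': 14, 'id2': -77, 'a3': 32, 'y4': -67, 'extra': -29}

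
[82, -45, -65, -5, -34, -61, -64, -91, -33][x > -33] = [82, -5]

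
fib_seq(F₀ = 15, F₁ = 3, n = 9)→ F_2 = F_1 + F_0 = 18
F_3 = F_2 + F_1 = 21
F_4 = F_3 + F_2 = 39
...
= [15, 3, 18, 21, 39, 60, 99, 159, 258]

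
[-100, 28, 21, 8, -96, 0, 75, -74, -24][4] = -96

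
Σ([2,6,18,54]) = 2 + 6 + 18 + 54
= 80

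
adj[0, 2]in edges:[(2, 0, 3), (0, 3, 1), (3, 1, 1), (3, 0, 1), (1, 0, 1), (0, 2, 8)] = 8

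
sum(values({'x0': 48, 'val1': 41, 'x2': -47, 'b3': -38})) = 4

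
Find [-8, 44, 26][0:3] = [-8, 44, 26]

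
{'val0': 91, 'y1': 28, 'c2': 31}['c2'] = 31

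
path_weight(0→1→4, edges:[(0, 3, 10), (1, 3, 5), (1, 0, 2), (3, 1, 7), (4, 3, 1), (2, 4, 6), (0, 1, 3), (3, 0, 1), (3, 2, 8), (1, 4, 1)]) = 4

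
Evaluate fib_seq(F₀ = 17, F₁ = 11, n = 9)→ F_2 = F_1 + F_0 = 28
F_3 = F_2 + F_1 = 39
F_4 = F_3 + F_2 = 67
...
= [17, 11, 28, 39, 67, 106, 173, 279, 452]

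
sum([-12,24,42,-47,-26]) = (-12) + 24 + 42 + (-47) + (-26)
= -19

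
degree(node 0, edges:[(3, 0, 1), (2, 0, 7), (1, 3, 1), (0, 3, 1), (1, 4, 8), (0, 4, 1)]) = 4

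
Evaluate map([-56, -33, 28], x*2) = [-112, -66, 56]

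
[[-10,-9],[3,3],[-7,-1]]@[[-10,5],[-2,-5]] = [[118, -5], [-36, 0], [72, -30]]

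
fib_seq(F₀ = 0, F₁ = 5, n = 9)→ F_2 = F_1 + F_0 = 5
F_3 = F_2 + F_1 = 10
F_4 = F_3 + F_2 = 15
...
= [0, 5, 5, 10, 15, 25, 40, 65, 105]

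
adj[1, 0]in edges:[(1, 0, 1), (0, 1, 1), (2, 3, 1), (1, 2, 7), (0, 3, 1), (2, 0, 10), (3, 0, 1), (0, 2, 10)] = 1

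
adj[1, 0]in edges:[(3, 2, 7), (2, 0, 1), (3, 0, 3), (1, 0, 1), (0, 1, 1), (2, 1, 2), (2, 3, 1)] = 1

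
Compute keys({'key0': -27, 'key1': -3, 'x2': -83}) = ['key0', 'key1', 'x2']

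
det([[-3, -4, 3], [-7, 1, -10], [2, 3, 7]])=-296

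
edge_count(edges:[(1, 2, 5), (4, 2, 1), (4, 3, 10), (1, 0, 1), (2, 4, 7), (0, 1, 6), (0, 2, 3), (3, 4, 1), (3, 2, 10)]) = 9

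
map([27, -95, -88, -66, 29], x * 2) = 27*2=54, -95*2=-190, -88*2=-176, -66*2=-132, 29*2=58
= [54, -190, -176, -132, 58]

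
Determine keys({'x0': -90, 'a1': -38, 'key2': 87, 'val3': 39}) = ['x0', 'a1', 'key2', 'val3']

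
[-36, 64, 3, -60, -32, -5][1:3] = [64, 3]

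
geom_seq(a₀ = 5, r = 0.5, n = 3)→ [5.0, 2.5, 1.25]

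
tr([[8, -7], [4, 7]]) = diagonal: 8 + 7
= 15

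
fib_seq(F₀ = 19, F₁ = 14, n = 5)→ F_2 = F_1 + F_0 = 33
F_3 = F_2 + F_1 = 47
F_4 = F_3 + F_2 = 80
= [19, 14, 33, 47, 80]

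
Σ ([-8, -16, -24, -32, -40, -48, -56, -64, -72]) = -360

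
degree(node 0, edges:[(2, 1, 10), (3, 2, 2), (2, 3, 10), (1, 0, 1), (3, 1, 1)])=1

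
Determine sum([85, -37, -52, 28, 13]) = 37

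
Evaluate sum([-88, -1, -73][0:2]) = -89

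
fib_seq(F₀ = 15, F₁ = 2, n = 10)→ [15, 2, 17, 19, 36, 55, 91, 146, 237, 383]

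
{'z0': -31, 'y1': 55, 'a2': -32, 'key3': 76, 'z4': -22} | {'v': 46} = {'z0': -31, 'y1': 55, 'a2': -32, 'key3': 76, 'z4': -22, 'v': 46}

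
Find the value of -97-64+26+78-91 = -148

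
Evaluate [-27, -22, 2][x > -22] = [2]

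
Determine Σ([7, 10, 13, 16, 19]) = 7 + 10 + 13 + 16 + 19
= 65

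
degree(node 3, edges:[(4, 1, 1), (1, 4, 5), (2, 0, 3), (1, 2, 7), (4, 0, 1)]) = 0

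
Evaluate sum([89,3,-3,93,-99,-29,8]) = 89 + 3 + (-3) + 93 + (-99) + (-29) + 8
= 62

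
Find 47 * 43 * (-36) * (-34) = 2473704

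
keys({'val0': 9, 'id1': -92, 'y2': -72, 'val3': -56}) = ['val0', 'id1', 'y2', 'val3']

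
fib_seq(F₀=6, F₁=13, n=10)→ F_2 = F_1 + F_0 = 19
F_3 = F_2 + F_1 = 32
F_4 = F_3 + F_2 = 51
...
= [6, 13, 19, 32, 51, 83, 134, 217, 351, 568]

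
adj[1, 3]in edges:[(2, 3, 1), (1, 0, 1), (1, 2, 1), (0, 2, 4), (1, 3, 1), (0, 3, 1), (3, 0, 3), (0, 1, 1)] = 1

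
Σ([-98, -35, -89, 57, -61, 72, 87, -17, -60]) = -144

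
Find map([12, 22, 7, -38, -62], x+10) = [22, 32, 17, -28, -52]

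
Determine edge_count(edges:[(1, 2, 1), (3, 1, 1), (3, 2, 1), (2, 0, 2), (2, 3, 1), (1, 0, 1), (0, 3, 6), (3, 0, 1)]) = 8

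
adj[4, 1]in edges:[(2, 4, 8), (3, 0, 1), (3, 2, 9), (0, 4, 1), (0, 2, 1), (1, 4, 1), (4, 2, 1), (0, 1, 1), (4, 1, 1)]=1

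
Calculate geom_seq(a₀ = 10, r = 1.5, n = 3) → [10.0, 15.0, 22.5]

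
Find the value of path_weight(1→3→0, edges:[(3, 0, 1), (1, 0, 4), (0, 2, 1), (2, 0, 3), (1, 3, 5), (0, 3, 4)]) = w(1→3)=5 + w(3→0)=1
= 6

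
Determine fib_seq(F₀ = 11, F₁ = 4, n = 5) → F_2 = F_1 + F_0 = 15
F_3 = F_2 + F_1 = 19
F_4 = F_3 + F_2 = 34
= [11, 4, 15, 19, 34]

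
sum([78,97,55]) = 230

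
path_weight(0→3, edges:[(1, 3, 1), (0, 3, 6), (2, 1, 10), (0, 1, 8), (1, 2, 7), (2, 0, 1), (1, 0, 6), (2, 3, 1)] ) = 6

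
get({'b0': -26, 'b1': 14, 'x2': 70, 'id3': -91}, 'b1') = 14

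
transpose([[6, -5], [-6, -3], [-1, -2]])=[[6, -6, -1], [-5, -3, -2]]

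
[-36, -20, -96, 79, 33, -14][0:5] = [-36, -20, -96, 79, 33]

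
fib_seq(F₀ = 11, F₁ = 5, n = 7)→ F_2 = F_1 + F_0 = 16
F_3 = F_2 + F_1 = 21
F_4 = F_3 + F_2 = 37
...
= [11, 5, 16, 21, 37, 58, 95]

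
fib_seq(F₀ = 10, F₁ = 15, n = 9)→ [10, 15, 25, 40, 65, 105, 170, 275, 445]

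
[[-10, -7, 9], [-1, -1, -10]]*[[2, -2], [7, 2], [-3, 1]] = C[0][0] = (-10)*(2) + (-7)*(7) + (9)*(-3) = -96
C[0][1] = (-10)*(-2) + (-7)*(2) + (9)*(1) = 15
C[1][0] = (-1)*(2) + (-1)*(7) + (-10)*(-3) = 21
C[1][1] = (-1)*(-2) + (-1)*(2) + (-10)*(1) = -10
= [[-96, 15], [21, -10]]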